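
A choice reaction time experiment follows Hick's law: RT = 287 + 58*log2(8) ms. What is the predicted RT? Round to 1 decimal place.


RT = 287 + 58 * log2(8)
log2(8) = 3.0
RT = 287 + 58 * 3.0
= 287 + 174.0
= 461.0 ms


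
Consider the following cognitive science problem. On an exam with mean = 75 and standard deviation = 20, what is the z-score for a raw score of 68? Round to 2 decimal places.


z = (X - mu) / sigma
= (68 - 75) / 20
= -7 / 20
= -0.35


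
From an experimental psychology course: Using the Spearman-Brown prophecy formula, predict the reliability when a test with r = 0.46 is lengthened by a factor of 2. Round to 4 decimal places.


r_new = n*r / (1 + (n-1)*r)
Numerator = 2 * 0.46 = 0.92
Denominator = 1 + 1 * 0.46 = 1.46
r_new = 0.92 / 1.46
= 0.6301


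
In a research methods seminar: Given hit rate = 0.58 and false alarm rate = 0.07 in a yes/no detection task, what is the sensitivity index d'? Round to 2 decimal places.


d' = z(HR) - z(FAR)
z(0.58) = 0.2019
z(0.07) = -1.4758
d' = 0.2019 - -1.4758
= 1.68


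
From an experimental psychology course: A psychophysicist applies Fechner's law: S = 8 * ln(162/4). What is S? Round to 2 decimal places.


S = 8 * ln(162/4)
I/I0 = 40.5
ln(40.5) = 3.7013
S = 8 * 3.7013
= 29.61


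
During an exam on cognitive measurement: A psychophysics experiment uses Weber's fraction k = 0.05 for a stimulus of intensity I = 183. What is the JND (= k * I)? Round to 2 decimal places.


JND = k * I
JND = 0.05 * 183
= 9.15


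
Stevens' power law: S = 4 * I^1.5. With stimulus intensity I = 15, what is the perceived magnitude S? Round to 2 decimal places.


S = 4 * 15^1.5
15^1.5 = 58.0948
S = 4 * 58.0948
= 232.38


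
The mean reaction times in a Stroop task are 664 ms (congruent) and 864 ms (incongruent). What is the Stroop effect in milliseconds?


Stroop effect = RT(incongruent) - RT(congruent)
= 864 - 664
= 200 ms


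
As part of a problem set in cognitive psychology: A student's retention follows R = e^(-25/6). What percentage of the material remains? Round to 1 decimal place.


R = e^(-t/S)
-t/S = -25/6 = -4.166667
R = e^(-4.166667) = 0.015504
Percentage = 0.015504 * 100
= 1.6


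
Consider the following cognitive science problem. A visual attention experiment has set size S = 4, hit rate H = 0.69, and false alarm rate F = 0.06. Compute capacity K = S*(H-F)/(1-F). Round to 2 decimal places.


K = S * (H - F) / (1 - F)
H - F = 0.63
1 - F = 0.94
K = 4 * 0.63 / 0.94
= 2.68


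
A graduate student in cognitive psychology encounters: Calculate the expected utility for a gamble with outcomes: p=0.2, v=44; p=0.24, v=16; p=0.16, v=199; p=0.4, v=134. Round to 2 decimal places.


EU = sum(p_i * v_i)
0.2 * 44 = 8.8
0.24 * 16 = 3.84
0.16 * 199 = 31.84
0.4 * 134 = 53.6
EU = 8.8 + 3.84 + 31.84 + 53.6
= 98.08


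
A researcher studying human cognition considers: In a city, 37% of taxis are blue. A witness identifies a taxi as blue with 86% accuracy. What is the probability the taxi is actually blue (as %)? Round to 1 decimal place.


P(blue | says blue) = P(says blue | blue)*P(blue) / [P(says blue | blue)*P(blue) + P(says blue | not blue)*P(not blue)]
Numerator = 0.86 * 0.37 = 0.3182
False identification = 0.14 * 0.63 = 0.0882
P = 0.3182 / (0.3182 + 0.0882)
= 0.3182 / 0.4064
As percentage = 78.3


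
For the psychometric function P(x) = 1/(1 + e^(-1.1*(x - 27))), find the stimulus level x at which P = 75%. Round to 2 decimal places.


At P = 0.75: 0.75 = 1/(1 + e^(-k*(x-x0)))
Solving: e^(-k*(x-x0)) = 1/3
x = x0 + ln(3)/k
ln(3) = 1.0986
x = 27 + 1.0986/1.1
= 27 + 0.9987
= 28.00


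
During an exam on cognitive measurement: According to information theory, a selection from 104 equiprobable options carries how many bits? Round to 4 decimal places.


H = log2(n)
H = log2(104)
= 6.7004


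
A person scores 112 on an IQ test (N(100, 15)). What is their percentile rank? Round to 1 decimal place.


z = (IQ - mean) / SD
z = (112 - 100) / 15 = 0.8
Percentile = Phi(0.8) * 100
Phi(0.8) = 0.788145
= 78.8


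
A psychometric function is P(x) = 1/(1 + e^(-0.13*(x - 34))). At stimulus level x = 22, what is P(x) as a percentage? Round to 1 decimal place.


P(x) = 1/(1 + e^(-0.13*(22 - 34)))
Exponent = -0.13 * -12 = 1.56
e^(1.56) = 4.758821
P = 1/(1 + 4.758821) = 0.173647
Percentage = 17.4


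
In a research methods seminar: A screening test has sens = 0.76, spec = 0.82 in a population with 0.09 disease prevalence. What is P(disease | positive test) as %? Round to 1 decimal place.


PPV = (sens * prev) / (sens * prev + (1-spec) * (1-prev))
Numerator = 0.76 * 0.09 = 0.0684
P(positive and no disease) = (1 - spec) * (1 - prev) = (1 - 0.82) * (1 - 0.09) = 0.1638
Denominator = 0.0684 + 0.1638 = 0.2322
PPV = 0.0684 / 0.2322 = 0.294574
As percentage = 29.5


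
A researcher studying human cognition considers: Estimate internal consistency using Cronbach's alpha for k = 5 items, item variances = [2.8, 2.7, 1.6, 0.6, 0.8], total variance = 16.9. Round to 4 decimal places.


alpha = (k/(k-1)) * (1 - sum(s_i^2)/s_total^2)
sum(item variances) = 8.5
k/(k-1) = 5/4 = 1.25
1 - 8.5/16.9 = 1 - 0.502959 = 0.497041
alpha = 1.25 * 0.497041
= 0.6213


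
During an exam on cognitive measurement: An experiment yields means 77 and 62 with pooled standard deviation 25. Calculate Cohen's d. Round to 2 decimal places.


Cohen's d = (M1 - M2) / S_pooled
= (77 - 62) / 25
= 15 / 25
= 0.60


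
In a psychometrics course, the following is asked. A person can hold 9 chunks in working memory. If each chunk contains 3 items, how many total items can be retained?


Total items = chunks * items_per_chunk
= 9 * 3
= 27


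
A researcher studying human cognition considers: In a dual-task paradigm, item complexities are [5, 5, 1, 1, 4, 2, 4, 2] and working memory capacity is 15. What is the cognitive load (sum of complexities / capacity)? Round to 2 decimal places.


Total complexity = 5 + 5 + 1 + 1 + 4 + 2 + 4 + 2 = 24
Load = total / capacity = 24 / 15
= 1.60


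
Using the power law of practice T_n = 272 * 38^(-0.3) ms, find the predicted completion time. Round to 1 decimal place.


T_n = 272 * 38^(-0.3)
38^(-0.3) = 0.335788
T_n = 272 * 0.335788
= 91.3 ms


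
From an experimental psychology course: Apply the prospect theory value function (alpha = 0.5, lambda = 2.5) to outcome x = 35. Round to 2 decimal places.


Since x = 35 >= 0, use v(x) = x^0.5
35^0.5 = 5.9161
v(35) = 5.92


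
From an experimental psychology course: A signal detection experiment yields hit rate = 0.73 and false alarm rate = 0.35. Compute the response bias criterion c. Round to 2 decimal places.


c = -0.5 * (z(HR) + z(FAR))
z(0.73) = 0.6128
z(0.35) = -0.3853
c = -0.5 * (0.6128 + -0.3853)
= -0.5 * 0.2275
= -0.11


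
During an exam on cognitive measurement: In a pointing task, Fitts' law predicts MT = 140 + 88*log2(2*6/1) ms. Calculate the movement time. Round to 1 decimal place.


MT = 140 + 88 * log2(2*6/1)
2D/W = 12.0
log2(12.0) = 3.585
MT = 140 + 88 * 3.585
= 455.5 ms


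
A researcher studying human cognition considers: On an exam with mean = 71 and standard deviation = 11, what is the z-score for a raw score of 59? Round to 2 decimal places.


z = (X - mu) / sigma
= (59 - 71) / 11
= -12 / 11
= -1.09


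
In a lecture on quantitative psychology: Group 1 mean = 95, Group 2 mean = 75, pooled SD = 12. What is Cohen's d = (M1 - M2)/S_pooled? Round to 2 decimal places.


Cohen's d = (M1 - M2) / S_pooled
= (95 - 75) / 12
= 20 / 12
= 1.67


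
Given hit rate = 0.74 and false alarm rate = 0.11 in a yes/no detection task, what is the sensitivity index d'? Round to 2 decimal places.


d' = z(HR) - z(FAR)
z(0.74) = 0.6433
z(0.11) = -1.2265
d' = 0.6433 - -1.2265
= 1.87


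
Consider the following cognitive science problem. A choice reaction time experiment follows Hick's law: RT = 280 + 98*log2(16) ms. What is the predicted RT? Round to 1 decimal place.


RT = 280 + 98 * log2(16)
log2(16) = 4.0
RT = 280 + 98 * 4.0
= 280 + 392.0
= 672.0 ms


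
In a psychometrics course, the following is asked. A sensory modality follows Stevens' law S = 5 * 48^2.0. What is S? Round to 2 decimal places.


S = 5 * 48^2.0
48^2.0 = 2304.0
S = 5 * 2304.0
= 11520.00


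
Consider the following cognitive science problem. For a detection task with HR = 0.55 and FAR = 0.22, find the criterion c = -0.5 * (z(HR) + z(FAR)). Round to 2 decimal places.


c = -0.5 * (z(HR) + z(FAR))
z(0.55) = 0.1257
z(0.22) = -0.7722
c = -0.5 * (0.1257 + -0.7722)
= -0.5 * -0.6465
= 0.32


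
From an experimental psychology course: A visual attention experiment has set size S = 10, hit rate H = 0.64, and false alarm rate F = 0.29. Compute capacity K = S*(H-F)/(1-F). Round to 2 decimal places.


K = S * (H - F) / (1 - F)
H - F = 0.35
1 - F = 0.71
K = 10 * 0.35 / 0.71
= 4.93


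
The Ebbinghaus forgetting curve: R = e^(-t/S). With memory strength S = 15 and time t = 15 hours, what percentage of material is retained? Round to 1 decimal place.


R = e^(-t/S)
-t/S = -15/15 = -1.0
R = e^(-1.0) = 0.367879
Percentage = 0.367879 * 100
= 36.8


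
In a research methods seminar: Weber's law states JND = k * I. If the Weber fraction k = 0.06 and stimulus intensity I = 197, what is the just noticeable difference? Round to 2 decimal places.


JND = k * I
JND = 0.06 * 197
= 11.82


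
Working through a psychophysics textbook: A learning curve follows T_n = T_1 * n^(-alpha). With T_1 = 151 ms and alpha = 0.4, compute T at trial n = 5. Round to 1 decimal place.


T_n = 151 * 5^(-0.4)
5^(-0.4) = 0.525306
T_n = 151 * 0.525306
= 79.3 ms


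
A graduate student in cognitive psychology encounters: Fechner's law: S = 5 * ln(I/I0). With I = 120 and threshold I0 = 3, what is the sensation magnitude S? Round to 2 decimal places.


S = 5 * ln(120/3)
I/I0 = 40.0
ln(40.0) = 3.6889
S = 5 * 3.6889
= 18.44


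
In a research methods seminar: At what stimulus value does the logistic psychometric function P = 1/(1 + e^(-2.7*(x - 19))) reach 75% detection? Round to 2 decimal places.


At P = 0.75: 0.75 = 1/(1 + e^(-k*(x-x0)))
Solving: e^(-k*(x-x0)) = 1/3
x = x0 + ln(3)/k
ln(3) = 1.0986
x = 19 + 1.0986/2.7
= 19 + 0.4069
= 19.41


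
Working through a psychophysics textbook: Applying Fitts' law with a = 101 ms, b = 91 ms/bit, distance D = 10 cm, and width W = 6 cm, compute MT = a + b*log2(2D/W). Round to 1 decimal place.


MT = 101 + 91 * log2(2*10/6)
2D/W = 3.333333
log2(3.333333) = 1.737
MT = 101 + 91 * 1.737
= 259.1 ms


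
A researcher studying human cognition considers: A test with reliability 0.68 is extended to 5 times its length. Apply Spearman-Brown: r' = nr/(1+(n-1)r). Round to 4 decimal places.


r_new = n*r / (1 + (n-1)*r)
Numerator = 5 * 0.68 = 3.4
Denominator = 1 + 4 * 0.68 = 3.72
r_new = 3.4 / 3.72
= 0.9140


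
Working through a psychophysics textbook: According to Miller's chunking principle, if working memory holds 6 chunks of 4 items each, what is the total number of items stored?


Total items = chunks * items_per_chunk
= 6 * 4
= 24


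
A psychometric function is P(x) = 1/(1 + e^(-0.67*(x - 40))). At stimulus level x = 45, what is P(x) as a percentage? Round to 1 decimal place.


P(x) = 1/(1 + e^(-0.67*(45 - 40)))
Exponent = -0.67 * 5 = -3.35
e^(-3.35) = 0.035084
P = 1/(1 + 0.035084) = 0.966105
Percentage = 96.6


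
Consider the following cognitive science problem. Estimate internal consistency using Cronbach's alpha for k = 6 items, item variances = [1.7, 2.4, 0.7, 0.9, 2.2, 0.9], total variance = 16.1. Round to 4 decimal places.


alpha = (k/(k-1)) * (1 - sum(s_i^2)/s_total^2)
sum(item variances) = 8.8
k/(k-1) = 6/5 = 1.2
1 - 8.8/16.1 = 1 - 0.546584 = 0.453416
alpha = 1.2 * 0.453416
= 0.5441


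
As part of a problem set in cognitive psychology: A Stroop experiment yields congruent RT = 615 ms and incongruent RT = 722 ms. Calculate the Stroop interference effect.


Stroop effect = RT(incongruent) - RT(congruent)
= 722 - 615
= 107 ms


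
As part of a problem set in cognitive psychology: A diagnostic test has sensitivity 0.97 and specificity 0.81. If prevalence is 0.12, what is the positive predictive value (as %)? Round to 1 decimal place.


PPV = (sens * prev) / (sens * prev + (1-spec) * (1-prev))
Numerator = 0.97 * 0.12 = 0.1164
P(positive and no disease) = (1 - spec) * (1 - prev) = (1 - 0.81) * (1 - 0.12) = 0.1672
Denominator = 0.1164 + 0.1672 = 0.2836
PPV = 0.1164 / 0.2836 = 0.410437
As percentage = 41.0


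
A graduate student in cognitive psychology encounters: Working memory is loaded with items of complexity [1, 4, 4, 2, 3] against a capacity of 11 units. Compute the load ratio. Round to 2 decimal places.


Total complexity = 1 + 4 + 4 + 2 + 3 = 14
Load = total / capacity = 14 / 11
= 1.27


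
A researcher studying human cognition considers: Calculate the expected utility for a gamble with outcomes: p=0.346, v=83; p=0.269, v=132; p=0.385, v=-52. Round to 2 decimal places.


EU = sum(p_i * v_i)
0.346 * 83 = 28.718
0.269 * 132 = 35.508
0.385 * -52 = -20.02
EU = 28.718 + 35.508 + -20.02
= 44.21


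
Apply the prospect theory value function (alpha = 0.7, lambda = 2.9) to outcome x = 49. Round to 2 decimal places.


Since x = 49 >= 0, use v(x) = x^0.7
49^0.7 = 15.2453
v(49) = 15.25


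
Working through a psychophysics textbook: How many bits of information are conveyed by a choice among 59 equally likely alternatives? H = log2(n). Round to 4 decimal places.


H = log2(n)
H = log2(59)
= 5.8826


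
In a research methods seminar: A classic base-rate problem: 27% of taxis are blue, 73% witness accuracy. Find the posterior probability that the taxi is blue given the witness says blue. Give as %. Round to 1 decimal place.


P(blue | says blue) = P(says blue | blue)*P(blue) / [P(says blue | blue)*P(blue) + P(says blue | not blue)*P(not blue)]
Numerator = 0.73 * 0.27 = 0.1971
False identification = 0.27 * 0.73 = 0.1971
P = 0.1971 / (0.1971 + 0.1971)
= 0.1971 / 0.3942
As percentage = 50.0


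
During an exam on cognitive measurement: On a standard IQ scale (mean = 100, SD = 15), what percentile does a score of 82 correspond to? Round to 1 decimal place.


z = (IQ - mean) / SD
z = (82 - 100) / 15 = -1.2
Percentile = Phi(-1.2) * 100
Phi(-1.2) = 0.11507
= 11.5


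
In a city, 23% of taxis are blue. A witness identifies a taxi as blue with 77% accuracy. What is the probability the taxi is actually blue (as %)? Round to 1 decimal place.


P(blue | says blue) = P(says blue | blue)*P(blue) / [P(says blue | blue)*P(blue) + P(says blue | not blue)*P(not blue)]
Numerator = 0.77 * 0.23 = 0.1771
False identification = 0.23 * 0.77 = 0.1771
P = 0.1771 / (0.1771 + 0.1771)
= 0.1771 / 0.3542
As percentage = 50.0


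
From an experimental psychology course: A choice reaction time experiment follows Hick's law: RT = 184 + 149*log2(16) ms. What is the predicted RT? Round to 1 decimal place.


RT = 184 + 149 * log2(16)
log2(16) = 4.0
RT = 184 + 149 * 4.0
= 184 + 596.0
= 780.0 ms


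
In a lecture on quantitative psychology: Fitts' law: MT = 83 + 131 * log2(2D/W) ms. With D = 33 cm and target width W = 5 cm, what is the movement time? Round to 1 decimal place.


MT = 83 + 131 * log2(2*33/5)
2D/W = 13.2
log2(13.2) = 3.7225
MT = 83 + 131 * 3.7225
= 570.6 ms


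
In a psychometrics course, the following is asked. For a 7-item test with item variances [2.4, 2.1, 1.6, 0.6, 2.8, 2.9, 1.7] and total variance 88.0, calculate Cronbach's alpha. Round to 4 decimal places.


alpha = (k/(k-1)) * (1 - sum(s_i^2)/s_total^2)
sum(item variances) = 14.1
k/(k-1) = 7/6 = 1.166667
1 - 14.1/88.0 = 1 - 0.160227 = 0.839773
alpha = 1.166667 * 0.839773
= 0.9797


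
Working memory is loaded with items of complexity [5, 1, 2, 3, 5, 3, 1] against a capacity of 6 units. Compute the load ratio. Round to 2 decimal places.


Total complexity = 5 + 1 + 2 + 3 + 5 + 3 + 1 = 20
Load = total / capacity = 20 / 6
= 3.33


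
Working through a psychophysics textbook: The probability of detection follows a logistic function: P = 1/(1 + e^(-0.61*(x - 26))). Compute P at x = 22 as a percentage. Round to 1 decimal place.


P(x) = 1/(1 + e^(-0.61*(22 - 26)))
Exponent = -0.61 * -4 = 2.44
e^(2.44) = 11.473041
P = 1/(1 + 11.473041) = 0.080173
Percentage = 8.0


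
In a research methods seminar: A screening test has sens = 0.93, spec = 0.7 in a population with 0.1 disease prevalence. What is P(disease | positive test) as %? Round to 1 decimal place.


PPV = (sens * prev) / (sens * prev + (1-spec) * (1-prev))
Numerator = 0.93 * 0.1 = 0.093
P(positive and no disease) = (1 - spec) * (1 - prev) = (1 - 0.7) * (1 - 0.1) = 0.27
Denominator = 0.093 + 0.27 = 0.363
PPV = 0.093 / 0.363 = 0.256198
As percentage = 25.6


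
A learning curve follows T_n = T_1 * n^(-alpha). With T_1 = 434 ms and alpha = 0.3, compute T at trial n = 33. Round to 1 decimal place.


T_n = 434 * 33^(-0.3)
33^(-0.3) = 0.350305
T_n = 434 * 0.350305
= 152.0 ms


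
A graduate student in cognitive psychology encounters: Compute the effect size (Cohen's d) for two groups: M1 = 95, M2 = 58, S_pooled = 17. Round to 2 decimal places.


Cohen's d = (M1 - M2) / S_pooled
= (95 - 58) / 17
= 37 / 17
= 2.18


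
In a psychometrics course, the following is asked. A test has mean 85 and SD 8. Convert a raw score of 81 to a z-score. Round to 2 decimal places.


z = (X - mu) / sigma
= (81 - 85) / 8
= -4 / 8
= -0.50


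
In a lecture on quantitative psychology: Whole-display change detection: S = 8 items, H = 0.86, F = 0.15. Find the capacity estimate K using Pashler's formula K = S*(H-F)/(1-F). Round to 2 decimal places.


K = S * (H - F) / (1 - F)
H - F = 0.71
1 - F = 0.85
K = 8 * 0.71 / 0.85
= 6.68


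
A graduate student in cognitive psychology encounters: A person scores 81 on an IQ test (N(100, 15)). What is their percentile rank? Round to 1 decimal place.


z = (IQ - mean) / SD
z = (81 - 100) / 15 = -1.2667
Percentile = Phi(-1.2667) * 100
Phi(-1.2667) = 0.102631
= 10.3


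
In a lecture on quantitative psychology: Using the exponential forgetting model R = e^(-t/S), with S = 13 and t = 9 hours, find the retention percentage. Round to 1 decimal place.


R = e^(-t/S)
-t/S = -9/13 = -0.692308
R = e^(-0.692308) = 0.50042
Percentage = 0.50042 * 100
= 50.0


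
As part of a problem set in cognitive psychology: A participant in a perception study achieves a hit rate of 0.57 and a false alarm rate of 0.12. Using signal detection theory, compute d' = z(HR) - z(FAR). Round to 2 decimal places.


d' = z(HR) - z(FAR)
z(0.57) = 0.1764
z(0.12) = -1.175
d' = 0.1764 - -1.175
= 1.35


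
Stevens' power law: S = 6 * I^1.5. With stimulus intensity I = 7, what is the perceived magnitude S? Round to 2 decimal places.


S = 6 * 7^1.5
7^1.5 = 18.5203
S = 6 * 18.5203
= 111.12


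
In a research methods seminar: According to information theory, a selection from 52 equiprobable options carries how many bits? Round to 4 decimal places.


H = log2(n)
H = log2(52)
= 5.7004


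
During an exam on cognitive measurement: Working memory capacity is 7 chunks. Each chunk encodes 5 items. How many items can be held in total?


Total items = chunks * items_per_chunk
= 7 * 5
= 35


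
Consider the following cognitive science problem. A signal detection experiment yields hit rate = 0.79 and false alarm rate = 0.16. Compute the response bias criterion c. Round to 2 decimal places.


c = -0.5 * (z(HR) + z(FAR))
z(0.79) = 0.8064
z(0.16) = -0.9945
c = -0.5 * (0.8064 + -0.9945)
= -0.5 * -0.1881
= 0.09


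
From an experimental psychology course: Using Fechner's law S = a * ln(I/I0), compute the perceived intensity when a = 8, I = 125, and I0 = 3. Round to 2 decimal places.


S = 8 * ln(125/3)
I/I0 = 41.666667
ln(41.666667) = 3.7297
S = 8 * 3.7297
= 29.84


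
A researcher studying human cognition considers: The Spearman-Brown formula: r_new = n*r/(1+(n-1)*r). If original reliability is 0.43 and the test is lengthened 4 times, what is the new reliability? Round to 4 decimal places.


r_new = n*r / (1 + (n-1)*r)
Numerator = 4 * 0.43 = 1.72
Denominator = 1 + 3 * 0.43 = 2.29
r_new = 1.72 / 2.29
= 0.7511


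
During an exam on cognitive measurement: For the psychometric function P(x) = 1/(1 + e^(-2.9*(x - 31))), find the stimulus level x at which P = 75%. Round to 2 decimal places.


At P = 0.75: 0.75 = 1/(1 + e^(-k*(x-x0)))
Solving: e^(-k*(x-x0)) = 1/3
x = x0 + ln(3)/k
ln(3) = 1.0986
x = 31 + 1.0986/2.9
= 31 + 0.3788
= 31.38


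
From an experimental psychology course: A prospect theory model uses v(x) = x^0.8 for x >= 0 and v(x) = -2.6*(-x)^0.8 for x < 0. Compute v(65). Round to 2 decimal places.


Since x = 65 >= 0, use v(x) = x^0.8
65^0.8 = 28.2053
v(65) = 28.21


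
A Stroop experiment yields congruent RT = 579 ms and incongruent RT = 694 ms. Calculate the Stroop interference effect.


Stroop effect = RT(incongruent) - RT(congruent)
= 694 - 579
= 115 ms


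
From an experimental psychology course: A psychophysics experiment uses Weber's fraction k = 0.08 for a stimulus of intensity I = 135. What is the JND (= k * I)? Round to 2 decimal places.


JND = k * I
JND = 0.08 * 135
= 10.80


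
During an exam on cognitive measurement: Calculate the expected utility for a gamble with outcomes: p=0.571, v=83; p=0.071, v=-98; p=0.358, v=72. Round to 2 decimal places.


EU = sum(p_i * v_i)
0.571 * 83 = 47.393
0.071 * -98 = -6.958
0.358 * 72 = 25.776
EU = 47.393 + -6.958 + 25.776
= 66.21


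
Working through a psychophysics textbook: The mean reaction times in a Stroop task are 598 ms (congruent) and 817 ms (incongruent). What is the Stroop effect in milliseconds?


Stroop effect = RT(incongruent) - RT(congruent)
= 817 - 598
= 219 ms


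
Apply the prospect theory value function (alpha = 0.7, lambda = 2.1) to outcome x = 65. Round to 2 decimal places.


Since x = 65 >= 0, use v(x) = x^0.7
65^0.7 = 18.5797
v(65) = 18.58


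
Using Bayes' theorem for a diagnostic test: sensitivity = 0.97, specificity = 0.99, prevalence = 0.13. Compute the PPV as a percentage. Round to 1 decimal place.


PPV = (sens * prev) / (sens * prev + (1-spec) * (1-prev))
Numerator = 0.97 * 0.13 = 0.1261
P(positive and no disease) = (1 - spec) * (1 - prev) = (1 - 0.99) * (1 - 0.13) = 0.0087
Denominator = 0.1261 + 0.0087 = 0.1348
PPV = 0.1261 / 0.1348 = 0.93546
As percentage = 93.5


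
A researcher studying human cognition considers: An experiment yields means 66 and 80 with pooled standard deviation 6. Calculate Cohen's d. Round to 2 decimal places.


Cohen's d = (M1 - M2) / S_pooled
= (66 - 80) / 6
= -14 / 6
= -2.33


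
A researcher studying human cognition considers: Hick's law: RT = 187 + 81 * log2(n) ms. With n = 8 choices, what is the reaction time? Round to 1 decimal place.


RT = 187 + 81 * log2(8)
log2(8) = 3.0
RT = 187 + 81 * 3.0
= 187 + 243.0
= 430.0 ms


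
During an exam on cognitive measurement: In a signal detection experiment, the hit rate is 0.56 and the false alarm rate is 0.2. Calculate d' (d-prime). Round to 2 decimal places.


d' = z(HR) - z(FAR)
z(0.56) = 0.151
z(0.2) = -0.8416
d' = 0.151 - -0.8416
= 0.99


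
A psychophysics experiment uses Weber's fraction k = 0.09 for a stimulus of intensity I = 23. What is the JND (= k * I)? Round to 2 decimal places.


JND = k * I
JND = 0.09 * 23
= 2.07


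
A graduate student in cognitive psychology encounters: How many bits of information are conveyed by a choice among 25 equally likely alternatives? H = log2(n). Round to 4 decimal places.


H = log2(n)
H = log2(25)
= 4.6439


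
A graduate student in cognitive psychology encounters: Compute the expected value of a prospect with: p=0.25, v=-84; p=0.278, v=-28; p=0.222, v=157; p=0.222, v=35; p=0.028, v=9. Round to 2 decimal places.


EU = sum(p_i * v_i)
0.25 * -84 = -21.0
0.278 * -28 = -7.784
0.222 * 157 = 34.854
0.222 * 35 = 7.77
0.028 * 9 = 0.252
EU = -21.0 + -7.784 + 34.854 + 7.77 + 0.252
= 14.09


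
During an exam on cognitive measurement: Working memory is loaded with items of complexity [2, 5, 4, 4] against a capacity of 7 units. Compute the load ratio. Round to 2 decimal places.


Total complexity = 2 + 5 + 4 + 4 = 15
Load = total / capacity = 15 / 7
= 2.14


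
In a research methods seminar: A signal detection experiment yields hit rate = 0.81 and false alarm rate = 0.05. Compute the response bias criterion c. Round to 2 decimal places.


c = -0.5 * (z(HR) + z(FAR))
z(0.81) = 0.8779
z(0.05) = -1.6449
c = -0.5 * (0.8779 + -1.6449)
= -0.5 * -0.767
= 0.38


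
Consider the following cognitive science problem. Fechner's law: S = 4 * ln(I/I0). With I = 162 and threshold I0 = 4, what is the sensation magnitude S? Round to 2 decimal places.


S = 4 * ln(162/4)
I/I0 = 40.5
ln(40.5) = 3.7013
S = 4 * 3.7013
= 14.81


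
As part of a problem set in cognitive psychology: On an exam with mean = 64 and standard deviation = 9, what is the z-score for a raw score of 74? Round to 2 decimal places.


z = (X - mu) / sigma
= (74 - 64) / 9
= 10 / 9
= 1.11


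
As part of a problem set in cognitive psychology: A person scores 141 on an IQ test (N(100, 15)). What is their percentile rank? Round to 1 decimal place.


z = (IQ - mean) / SD
z = (141 - 100) / 15 = 2.7333
Percentile = Phi(2.7333) * 100
Phi(2.7333) = 0.996865
= 99.7


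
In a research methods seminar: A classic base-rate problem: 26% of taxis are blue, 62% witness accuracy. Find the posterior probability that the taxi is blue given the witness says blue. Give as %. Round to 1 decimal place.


P(blue | says blue) = P(says blue | blue)*P(blue) / [P(says blue | blue)*P(blue) + P(says blue | not blue)*P(not blue)]
Numerator = 0.62 * 0.26 = 0.1612
False identification = 0.38 * 0.74 = 0.2812
P = 0.1612 / (0.1612 + 0.2812)
= 0.1612 / 0.4424
As percentage = 36.4


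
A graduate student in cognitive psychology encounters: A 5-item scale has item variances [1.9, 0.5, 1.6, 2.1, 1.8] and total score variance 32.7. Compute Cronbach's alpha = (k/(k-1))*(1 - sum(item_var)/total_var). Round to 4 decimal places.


alpha = (k/(k-1)) * (1 - sum(s_i^2)/s_total^2)
sum(item variances) = 7.9
k/(k-1) = 5/4 = 1.25
1 - 7.9/32.7 = 1 - 0.24159 = 0.75841
alpha = 1.25 * 0.75841
= 0.9480


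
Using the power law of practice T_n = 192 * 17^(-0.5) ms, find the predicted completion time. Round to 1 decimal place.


T_n = 192 * 17^(-0.5)
17^(-0.5) = 0.242536
T_n = 192 * 0.242536
= 46.6 ms


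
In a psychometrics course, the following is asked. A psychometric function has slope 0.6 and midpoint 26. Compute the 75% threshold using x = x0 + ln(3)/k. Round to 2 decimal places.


At P = 0.75: 0.75 = 1/(1 + e^(-k*(x-x0)))
Solving: e^(-k*(x-x0)) = 1/3
x = x0 + ln(3)/k
ln(3) = 1.0986
x = 26 + 1.0986/0.6
= 26 + 1.831
= 27.83


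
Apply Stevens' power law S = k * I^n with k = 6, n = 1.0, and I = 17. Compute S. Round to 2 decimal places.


S = 6 * 17^1.0
17^1.0 = 17.0
S = 6 * 17.0
= 102.00


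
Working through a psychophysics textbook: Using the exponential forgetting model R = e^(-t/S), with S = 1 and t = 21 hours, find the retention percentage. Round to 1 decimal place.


R = e^(-t/S)
-t/S = -21/1 = -21.0
R = e^(-21.0) = 0.0
Percentage = 0.0 * 100
= 0.0


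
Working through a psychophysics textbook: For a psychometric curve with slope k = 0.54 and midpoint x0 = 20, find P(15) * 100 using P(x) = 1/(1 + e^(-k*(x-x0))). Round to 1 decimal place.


P(x) = 1/(1 + e^(-0.54*(15 - 20)))
Exponent = -0.54 * -5 = 2.7
e^(2.7) = 14.879732
P = 1/(1 + 14.879732) = 0.062973
Percentage = 6.3


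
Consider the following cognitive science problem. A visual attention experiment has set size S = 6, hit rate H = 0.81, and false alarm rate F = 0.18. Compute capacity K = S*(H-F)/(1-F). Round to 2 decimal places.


K = S * (H - F) / (1 - F)
H - F = 0.63
1 - F = 0.82
K = 6 * 0.63 / 0.82
= 4.61


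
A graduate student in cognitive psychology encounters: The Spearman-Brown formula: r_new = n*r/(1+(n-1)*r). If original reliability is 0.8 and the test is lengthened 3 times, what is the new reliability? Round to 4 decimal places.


r_new = n*r / (1 + (n-1)*r)
Numerator = 3 * 0.8 = 2.4
Denominator = 1 + 2 * 0.8 = 2.6
r_new = 2.4 / 2.6
= 0.9231


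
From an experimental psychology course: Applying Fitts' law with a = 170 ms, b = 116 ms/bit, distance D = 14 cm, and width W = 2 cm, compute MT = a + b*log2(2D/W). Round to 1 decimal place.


MT = 170 + 116 * log2(2*14/2)
2D/W = 14.0
log2(14.0) = 3.8074
MT = 170 + 116 * 3.8074
= 611.7 ms


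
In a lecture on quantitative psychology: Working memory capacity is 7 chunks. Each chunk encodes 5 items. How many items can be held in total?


Total items = chunks * items_per_chunk
= 7 * 5
= 35


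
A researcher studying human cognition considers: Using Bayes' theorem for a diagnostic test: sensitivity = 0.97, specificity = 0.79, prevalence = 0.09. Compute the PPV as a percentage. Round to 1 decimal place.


PPV = (sens * prev) / (sens * prev + (1-spec) * (1-prev))
Numerator = 0.97 * 0.09 = 0.0873
P(positive and no disease) = (1 - spec) * (1 - prev) = (1 - 0.79) * (1 - 0.09) = 0.1911
Denominator = 0.0873 + 0.1911 = 0.2784
PPV = 0.0873 / 0.2784 = 0.313578
As percentage = 31.4


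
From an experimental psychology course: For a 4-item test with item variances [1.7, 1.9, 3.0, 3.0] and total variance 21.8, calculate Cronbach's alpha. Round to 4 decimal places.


alpha = (k/(k-1)) * (1 - sum(s_i^2)/s_total^2)
sum(item variances) = 9.6
k/(k-1) = 4/3 = 1.333333
1 - 9.6/21.8 = 1 - 0.440367 = 0.559633
alpha = 1.333333 * 0.559633
= 0.7462


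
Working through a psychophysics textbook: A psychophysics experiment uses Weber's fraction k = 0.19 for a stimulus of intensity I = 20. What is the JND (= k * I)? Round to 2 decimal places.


JND = k * I
JND = 0.19 * 20
= 3.80


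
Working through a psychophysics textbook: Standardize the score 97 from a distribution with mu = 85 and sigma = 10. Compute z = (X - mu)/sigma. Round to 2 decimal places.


z = (X - mu) / sigma
= (97 - 85) / 10
= 12 / 10
= 1.20


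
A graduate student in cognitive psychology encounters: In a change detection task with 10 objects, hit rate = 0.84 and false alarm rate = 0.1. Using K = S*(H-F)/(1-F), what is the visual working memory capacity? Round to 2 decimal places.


K = S * (H - F) / (1 - F)
H - F = 0.74
1 - F = 0.9
K = 10 * 0.74 / 0.9
= 8.22


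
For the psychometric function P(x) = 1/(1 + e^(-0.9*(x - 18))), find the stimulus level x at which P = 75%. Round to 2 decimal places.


At P = 0.75: 0.75 = 1/(1 + e^(-k*(x-x0)))
Solving: e^(-k*(x-x0)) = 1/3
x = x0 + ln(3)/k
ln(3) = 1.0986
x = 18 + 1.0986/0.9
= 18 + 1.2207
= 19.22


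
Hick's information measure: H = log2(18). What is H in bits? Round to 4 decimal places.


H = log2(n)
H = log2(18)
= 4.1699


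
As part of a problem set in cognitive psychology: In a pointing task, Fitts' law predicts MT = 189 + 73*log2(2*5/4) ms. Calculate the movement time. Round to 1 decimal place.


MT = 189 + 73 * log2(2*5/4)
2D/W = 2.5
log2(2.5) = 1.3219
MT = 189 + 73 * 1.3219
= 285.5 ms


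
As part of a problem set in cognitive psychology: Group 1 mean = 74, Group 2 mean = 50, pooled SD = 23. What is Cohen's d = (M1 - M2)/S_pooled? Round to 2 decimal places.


Cohen's d = (M1 - M2) / S_pooled
= (74 - 50) / 23
= 24 / 23
= 1.04


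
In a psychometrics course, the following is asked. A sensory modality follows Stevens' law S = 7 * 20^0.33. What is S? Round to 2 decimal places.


S = 7 * 20^0.33
20^0.33 = 2.6874
S = 7 * 2.6874
= 18.81


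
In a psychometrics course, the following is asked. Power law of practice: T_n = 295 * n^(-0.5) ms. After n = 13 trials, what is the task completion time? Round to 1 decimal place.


T_n = 295 * 13^(-0.5)
13^(-0.5) = 0.27735
T_n = 295 * 0.27735
= 81.8 ms


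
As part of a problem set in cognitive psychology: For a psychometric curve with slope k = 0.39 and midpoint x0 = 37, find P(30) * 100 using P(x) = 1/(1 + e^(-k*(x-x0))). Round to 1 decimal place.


P(x) = 1/(1 + e^(-0.39*(30 - 37)))
Exponent = -0.39 * -7 = 2.73
e^(2.73) = 15.332887
P = 1/(1 + 15.332887) = 0.061226
Percentage = 6.1


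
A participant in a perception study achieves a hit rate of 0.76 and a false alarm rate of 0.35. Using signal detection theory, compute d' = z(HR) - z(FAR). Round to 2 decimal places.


d' = z(HR) - z(FAR)
z(0.76) = 0.7063
z(0.35) = -0.3853
d' = 0.7063 - -0.3853
= 1.09


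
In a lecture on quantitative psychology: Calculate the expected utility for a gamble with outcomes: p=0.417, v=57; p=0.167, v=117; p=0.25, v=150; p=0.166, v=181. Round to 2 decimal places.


EU = sum(p_i * v_i)
0.417 * 57 = 23.769
0.167 * 117 = 19.539
0.25 * 150 = 37.5
0.166 * 181 = 30.046
EU = 23.769 + 19.539 + 37.5 + 30.046
= 110.85


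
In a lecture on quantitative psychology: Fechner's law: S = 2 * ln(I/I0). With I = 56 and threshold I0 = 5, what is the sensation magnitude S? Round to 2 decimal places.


S = 2 * ln(56/5)
I/I0 = 11.2
ln(11.2) = 2.4159
S = 2 * 2.4159
= 4.83


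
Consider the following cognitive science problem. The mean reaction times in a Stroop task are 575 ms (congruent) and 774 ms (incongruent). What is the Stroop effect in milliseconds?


Stroop effect = RT(incongruent) - RT(congruent)
= 774 - 575
= 199 ms


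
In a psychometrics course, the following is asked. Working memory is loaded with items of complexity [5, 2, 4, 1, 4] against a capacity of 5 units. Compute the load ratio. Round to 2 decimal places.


Total complexity = 5 + 2 + 4 + 1 + 4 = 16
Load = total / capacity = 16 / 5
= 3.20


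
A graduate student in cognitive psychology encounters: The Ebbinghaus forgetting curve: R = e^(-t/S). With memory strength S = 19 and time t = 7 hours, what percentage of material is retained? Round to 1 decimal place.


R = e^(-t/S)
-t/S = -7/19 = -0.368421
R = e^(-0.368421) = 0.691826
Percentage = 0.691826 * 100
= 69.2


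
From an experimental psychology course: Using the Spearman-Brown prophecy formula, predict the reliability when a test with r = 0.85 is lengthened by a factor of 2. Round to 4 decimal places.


r_new = n*r / (1 + (n-1)*r)
Numerator = 2 * 0.85 = 1.7
Denominator = 1 + 1 * 0.85 = 1.85
r_new = 1.7 / 1.85
= 0.9189


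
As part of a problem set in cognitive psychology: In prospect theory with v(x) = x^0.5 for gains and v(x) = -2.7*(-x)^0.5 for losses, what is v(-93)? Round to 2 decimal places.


Since x = -93 < 0, use v(x) = -lambda*(-x)^alpha
(-x) = 93
93^0.5 = 9.6437
v(-93) = -2.7 * 9.6437
= -26.04


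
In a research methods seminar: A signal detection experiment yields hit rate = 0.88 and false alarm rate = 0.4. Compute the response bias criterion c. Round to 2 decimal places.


c = -0.5 * (z(HR) + z(FAR))
z(0.88) = 1.175
z(0.4) = -0.2533
c = -0.5 * (1.175 + -0.2533)
= -0.5 * 0.9217
= -0.46


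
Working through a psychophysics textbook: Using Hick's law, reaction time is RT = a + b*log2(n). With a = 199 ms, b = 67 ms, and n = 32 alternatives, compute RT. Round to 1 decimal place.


RT = 199 + 67 * log2(32)
log2(32) = 5.0
RT = 199 + 67 * 5.0
= 199 + 335.0
= 534.0 ms


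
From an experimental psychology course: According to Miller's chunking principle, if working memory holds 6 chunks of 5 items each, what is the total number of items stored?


Total items = chunks * items_per_chunk
= 6 * 5
= 30


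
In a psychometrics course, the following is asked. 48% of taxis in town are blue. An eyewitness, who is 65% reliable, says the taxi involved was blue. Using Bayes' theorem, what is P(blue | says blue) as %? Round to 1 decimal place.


P(blue | says blue) = P(says blue | blue)*P(blue) / [P(says blue | blue)*P(blue) + P(says blue | not blue)*P(not blue)]
Numerator = 0.65 * 0.48 = 0.312
False identification = 0.35 * 0.52 = 0.182
P = 0.312 / (0.312 + 0.182)
= 0.312 / 0.494
As percentage = 63.2


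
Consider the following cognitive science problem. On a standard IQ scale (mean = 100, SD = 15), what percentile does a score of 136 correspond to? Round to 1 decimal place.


z = (IQ - mean) / SD
z = (136 - 100) / 15 = 2.4
Percentile = Phi(2.4) * 100
Phi(2.4) = 0.991802
= 99.2


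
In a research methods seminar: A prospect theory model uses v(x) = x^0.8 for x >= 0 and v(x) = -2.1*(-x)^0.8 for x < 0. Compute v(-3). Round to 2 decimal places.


Since x = -3 < 0, use v(x) = -lambda*(-x)^alpha
(-x) = 3
3^0.8 = 2.4082
v(-3) = -2.1 * 2.4082
= -5.06


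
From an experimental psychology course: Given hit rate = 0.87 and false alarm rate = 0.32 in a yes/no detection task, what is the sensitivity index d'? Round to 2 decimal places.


d' = z(HR) - z(FAR)
z(0.87) = 1.1264
z(0.32) = -0.4677
d' = 1.1264 - -0.4677
= 1.59


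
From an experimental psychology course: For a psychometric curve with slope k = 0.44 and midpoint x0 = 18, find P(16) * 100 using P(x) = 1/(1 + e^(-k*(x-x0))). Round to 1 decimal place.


P(x) = 1/(1 + e^(-0.44*(16 - 18)))
Exponent = -0.44 * -2 = 0.88
e^(0.88) = 2.4109
P = 1/(1 + 2.4109) = 0.293178
Percentage = 29.3


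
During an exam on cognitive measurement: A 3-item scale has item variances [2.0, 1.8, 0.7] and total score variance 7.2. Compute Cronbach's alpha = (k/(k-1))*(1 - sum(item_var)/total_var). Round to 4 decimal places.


alpha = (k/(k-1)) * (1 - sum(s_i^2)/s_total^2)
sum(item variances) = 4.5
k/(k-1) = 3/2 = 1.5
1 - 4.5/7.2 = 1 - 0.625 = 0.375
alpha = 1.5 * 0.375
= 0.5625


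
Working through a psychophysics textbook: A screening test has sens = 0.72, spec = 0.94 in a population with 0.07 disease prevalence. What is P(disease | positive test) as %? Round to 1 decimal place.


PPV = (sens * prev) / (sens * prev + (1-spec) * (1-prev))
Numerator = 0.72 * 0.07 = 0.0504
P(positive and no disease) = (1 - spec) * (1 - prev) = (1 - 0.94) * (1 - 0.07) = 0.0558
Denominator = 0.0504 + 0.0558 = 0.1062
PPV = 0.0504 / 0.1062 = 0.474576
As percentage = 47.5


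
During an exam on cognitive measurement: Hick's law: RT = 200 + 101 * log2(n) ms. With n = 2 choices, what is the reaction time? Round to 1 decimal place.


RT = 200 + 101 * log2(2)
log2(2) = 1.0
RT = 200 + 101 * 1.0
= 200 + 101.0
= 301.0 ms


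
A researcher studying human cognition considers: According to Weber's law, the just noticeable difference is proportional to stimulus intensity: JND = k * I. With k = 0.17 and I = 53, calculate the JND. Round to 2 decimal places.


JND = k * I
JND = 0.17 * 53
= 9.01


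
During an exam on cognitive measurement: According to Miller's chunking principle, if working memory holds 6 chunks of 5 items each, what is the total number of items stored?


Total items = chunks * items_per_chunk
= 6 * 5
= 30


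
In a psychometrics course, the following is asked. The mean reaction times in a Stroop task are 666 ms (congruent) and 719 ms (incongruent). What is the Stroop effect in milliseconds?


Stroop effect = RT(incongruent) - RT(congruent)
= 719 - 666
= 53 ms


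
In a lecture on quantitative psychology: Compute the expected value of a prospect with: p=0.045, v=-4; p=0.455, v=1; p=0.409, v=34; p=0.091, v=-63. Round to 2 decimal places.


EU = sum(p_i * v_i)
0.045 * -4 = -0.18
0.455 * 1 = 0.455
0.409 * 34 = 13.906
0.091 * -63 = -5.733
EU = -0.18 + 0.455 + 13.906 + -5.733
= 8.45


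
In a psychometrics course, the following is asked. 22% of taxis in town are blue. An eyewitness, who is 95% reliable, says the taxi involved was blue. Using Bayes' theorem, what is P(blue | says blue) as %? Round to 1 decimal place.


P(blue | says blue) = P(says blue | blue)*P(blue) / [P(says blue | blue)*P(blue) + P(says blue | not blue)*P(not blue)]
Numerator = 0.95 * 0.22 = 0.209
False identification = 0.05 * 0.78 = 0.039
P = 0.209 / (0.209 + 0.039)
= 0.209 / 0.248
As percentage = 84.3
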